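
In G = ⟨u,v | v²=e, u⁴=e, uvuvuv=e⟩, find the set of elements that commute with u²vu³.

⟨u²vu³⟩ ⊆ C_G(u²vu³) since powers of u²vu³ commute with u²vu³; so |C_G(u²vu³)| ≥ |⟨u²vu³⟩| = 3.
By orbit–stabilizer, |C_G(u²vu³)| = |G| / |conj. class of u²vu³| = 24 / 8 = 3.
The 3 elements commuting with u²vu³ are {e, u²vu³, uvu²}.

Answer: {e, u²vu³, uvu²}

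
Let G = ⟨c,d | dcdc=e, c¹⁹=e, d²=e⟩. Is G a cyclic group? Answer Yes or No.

Every cyclic group is abelian. But c·d = cd while d·c = c¹⁸d, so c·d ≠ d·c and G is not abelian. Hence G is not cyclic.

Answer: No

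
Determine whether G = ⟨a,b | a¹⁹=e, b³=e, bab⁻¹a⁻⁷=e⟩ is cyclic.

Every cyclic group is abelian. But a·b = ab while b·a = a⁷b, so a·b ≠ b·a and G is not abelian. Hence G is not cyclic.

Answer: No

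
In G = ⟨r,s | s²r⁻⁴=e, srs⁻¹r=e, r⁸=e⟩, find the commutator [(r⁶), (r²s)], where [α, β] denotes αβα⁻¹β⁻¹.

[(r⁶), (r²s)] = (r⁶)·(r²s)·(r⁶)⁻¹·(r²s)⁻¹.
  (r⁶) · (r²s) = s
  s · (r²) = r²s⁻¹
  (r²s⁻¹) · (r²s⁻¹) = r⁴

Answer: r⁴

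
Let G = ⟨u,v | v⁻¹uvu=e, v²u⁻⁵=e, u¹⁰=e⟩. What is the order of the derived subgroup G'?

G' = [G, G] is generated by all commutators. The generator-pair commutators are: [u, v] = u².
The subgroup they normally generate is {e, u², u⁴, u⁶, u⁸}, of order 5.
Check: |G/G'| = 20/5 = 4 is the order of the abelianisation.

Answer: 5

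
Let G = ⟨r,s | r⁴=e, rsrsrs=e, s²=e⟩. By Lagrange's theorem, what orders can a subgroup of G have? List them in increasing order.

|G| = 24 = 2³ · 3. By Lagrange's theorem the order of any subgroup divides 24; the divisors of 24 are 1, 2, 3, 4, 6, 8, 12, 24.

Answer: 1, 2, 3, 4, 6, 8, 12, 24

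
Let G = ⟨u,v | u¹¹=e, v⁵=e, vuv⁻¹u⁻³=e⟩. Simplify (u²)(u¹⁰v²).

Compute (u²) · (u¹⁰v²) by multiplying left to right and reducing via the relations at each step:
  (u²) · u¹⁰ = u
  u · v² = uv²

Answer: uv²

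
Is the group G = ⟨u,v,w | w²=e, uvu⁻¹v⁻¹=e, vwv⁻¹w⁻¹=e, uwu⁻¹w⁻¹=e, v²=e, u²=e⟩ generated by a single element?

|G| = 8, but the maximum element order in G is 2 < 8. No single element generates all of G, so G is not cyclic.

Answer: No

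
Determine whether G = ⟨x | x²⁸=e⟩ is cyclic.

|G| = 28. The element x has order 28 (its powers give 28 distinct elements), so ⟨x⟩ = G and G is cyclic.

Answer: Yes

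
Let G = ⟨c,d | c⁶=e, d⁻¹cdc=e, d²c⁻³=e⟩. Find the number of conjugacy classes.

The conjugacy classes (representative and size) are:
  [e] (size 1), [c] (size 2), [c²] (size 2), [c³] (size 1), [cd⁻¹] (size 3), [c²d⁻¹] (size 3).
Class equation: 1 + 2 + 2 + 1 + 3 + 3 = 12 = |G|. So G has 6 conjugacy classes.

Answer: 6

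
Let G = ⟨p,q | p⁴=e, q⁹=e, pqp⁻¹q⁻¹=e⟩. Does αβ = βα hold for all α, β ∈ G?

Each pair of generators commutes: p·q = pq = q·p. Since the generators pairwise commute, every element of G commutes with every other, so G is abelian.

Answer: Yes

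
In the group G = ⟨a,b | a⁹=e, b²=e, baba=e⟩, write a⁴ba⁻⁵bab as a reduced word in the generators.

Multiply left to right, reducing at each step:
  (a⁴) · b = a⁴b
  (a⁴b) · a⁻⁵ = b
  b · b = e
  e · a = a
  a · b = ab

Answer: ab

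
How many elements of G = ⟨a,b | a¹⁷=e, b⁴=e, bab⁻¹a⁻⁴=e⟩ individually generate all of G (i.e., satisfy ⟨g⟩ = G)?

⟨g⟩ = G would require ord(g) = |G| = 68, but the maximum element order in G is 17 < 68. So G is not cyclic and no single element generates it: the count is 0.

Answer: 0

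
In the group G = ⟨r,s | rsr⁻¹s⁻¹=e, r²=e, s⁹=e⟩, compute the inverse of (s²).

The order of (s²) is 9 (smallest k with (s²)ᵏ = e), so (s²)⁻¹ = (s²)⁸ = s⁷.
Check: (s²) · (s⁷) → (s²) · s⁷ = e, giving e as required.

Answer: s⁷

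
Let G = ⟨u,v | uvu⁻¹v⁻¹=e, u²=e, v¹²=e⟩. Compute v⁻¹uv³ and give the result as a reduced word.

Multiply left to right, reducing at each step:
  (v¹¹) · u = uv¹¹
  (uv¹¹) · v³ = uv²

Answer: uv²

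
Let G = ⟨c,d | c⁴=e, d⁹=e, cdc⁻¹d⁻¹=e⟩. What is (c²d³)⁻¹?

The order of (c²d³) is 6 (smallest k with (c²d³)ᵏ = e), so (c²d³)⁻¹ = (c²d³)⁵ = c²d⁶.
Check: (c²d³) · (c²d⁶) → (c²d³) · c² = d³;   (d³) · d⁶ = e, giving e as required.

Answer: c²d⁶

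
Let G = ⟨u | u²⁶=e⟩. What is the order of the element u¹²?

Compute successive powers until reaching e:
  (u¹²)¹ = u¹², (u¹²)² = u²⁴, (u¹²)³ = u¹⁰, (u¹²)⁴ = u²², (u¹²)⁵ = u⁸, (u¹²)⁶ = u²⁰, (u¹²)⁷ = u⁶, (u¹²)⁸ = u¹⁸, (u¹²)⁹ = u⁴, (u¹²)¹⁰ = u¹⁶, (u¹²)¹¹ = u², (u¹²)¹² = u¹⁴, (u¹²)¹³ = e.
The smallest positive k with (u¹²)ᵏ = e is 13.

Answer: 13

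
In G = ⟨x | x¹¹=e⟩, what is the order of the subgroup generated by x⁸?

|⟨x⁸⟩| equals the order of x⁸. Compute successive powers until reaching e:
  (x⁸)¹ = x⁸, (x⁸)² = x⁵, (x⁸)³ = x², (x⁸)⁴ = x¹⁰, (x⁸)⁵ = x⁷, (x⁸)⁶ = x⁴, (x⁸)⁷ = x, (x⁸)⁸ = x⁹, (x⁸)⁹ = x⁶, (x⁸)¹⁰ = x³, (x⁸)¹¹ = e.
The smallest positive k with (x⁸)ᵏ = e is 11, so |⟨x⁸⟩| = 11.

Answer: 11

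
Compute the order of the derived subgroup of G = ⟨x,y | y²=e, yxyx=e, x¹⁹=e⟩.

G' = [G, G] is generated by all commutators. The generator-pair commutators are: [x, y] = x².
The subgroup they normally generate is {e, x, x², x³, x⁴, x⁵, x⁶, x⁷, x⁸, x⁹, x¹⁰, x¹¹, x¹², x¹³, x¹⁴, x¹⁵, x¹⁶, x¹⁷, x¹⁸}, of order 19.
Check: |G/G'| = 38/19 = 2 is the order of the abelianisation.

Answer: 19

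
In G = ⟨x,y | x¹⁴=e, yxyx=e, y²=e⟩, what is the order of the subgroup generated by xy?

|⟨xy⟩| equals the order of xy. Compute successive powers until reaching e:
  (xy)¹ = xy, (xy)² = e.
The smallest positive k with (xy)ᵏ = e is 2, so |⟨xy⟩| = 2.

Answer: 2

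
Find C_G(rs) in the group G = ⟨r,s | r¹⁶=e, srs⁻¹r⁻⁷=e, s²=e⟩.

⟨rs⟩ ⊆ C_G(rs) since powers of rs commute with rs; so |C_G(rs)| ≥ |⟨rs⟩| = 4.
By orbit–stabilizer, |C_G(rs)| = |G| / |conj. class of rs| = 32 / 8 = 4.
The 4 elements commuting with rs are {e, r⁸, rs, r⁹s}.

Answer: {e, r⁸, rs, r⁹s}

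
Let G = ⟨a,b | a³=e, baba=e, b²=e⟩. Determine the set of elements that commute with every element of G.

An element z ∈ Z(G) iff z commutes with every generator.
For example e is central: e·a = a = a·e; e·b = b = b·e.
Whereas a ∉ Z(G) since a·b = ab ≠ a²b = b·a.
Checking each of the 6 elements this way gives Z(G) = {e}, of order 1.

Answer: {e}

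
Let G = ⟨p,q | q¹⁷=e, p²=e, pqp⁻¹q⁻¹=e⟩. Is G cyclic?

|G| = 34. The element pq has order 34 (its powers give 34 distinct elements), so ⟨pq⟩ = G and G is cyclic.

Answer: Yes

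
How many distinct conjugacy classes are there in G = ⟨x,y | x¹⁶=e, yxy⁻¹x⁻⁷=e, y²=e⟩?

The conjugacy classes (representative and size) are:
  [e] (size 1), [x] (size 2), [x¹⁴] (size 2), [x³] (size 2), [x⁴] (size 2), [x¹⁰] (size 2), [x⁸] (size 1), [x⁹] (size 2), [x¹¹] (size 2), [x¹⁰y] (size 8), [xy] (size 8).
Class equation: 1 + 2 + 2 + 2 + 2 + 2 + 1 + 2 + 2 + 8 + 8 = 32 = |G|. So G has 11 conjugacy classes.

Answer: 11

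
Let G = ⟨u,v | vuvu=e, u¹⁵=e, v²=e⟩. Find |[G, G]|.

G' = [G, G] is generated by all commutators. The generator-pair commutators are: [u, v] = u².
The subgroup they normally generate is {e, u, u², u³, u⁴, u⁵, u⁶, u⁷, u⁸, u⁹, u¹⁰, u¹¹, u¹², u¹³, u¹⁴}, of order 15.
Check: |G/G'| = 30/15 = 2 is the order of the abelianisation.

Answer: 15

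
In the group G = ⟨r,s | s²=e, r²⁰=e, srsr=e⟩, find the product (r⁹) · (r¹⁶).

Compute (r⁹) · (r¹⁶) by multiplying left to right and reducing via the relations at each step:
  (r⁹) · r¹⁶ = r⁵

Answer: r⁵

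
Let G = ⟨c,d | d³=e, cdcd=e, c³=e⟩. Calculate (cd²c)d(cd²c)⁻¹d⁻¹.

[(cd²c), d] = (cd²c)·d·(cd²c)⁻¹·d⁻¹.
  (cd²c) · d = d²c
  (d²c) · (cd²c) = c²
  (c²) · (d²) = c²d²

Answer: c²d²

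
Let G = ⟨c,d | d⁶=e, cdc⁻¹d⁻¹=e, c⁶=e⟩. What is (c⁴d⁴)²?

Compute successive powers of (c⁴d⁴), reducing at each step:
  (c⁴d⁴)²: (c⁴d⁴) · c⁴ = c²d⁴;   (c²d⁴) · d⁴ = c²d²

Answer: c²d²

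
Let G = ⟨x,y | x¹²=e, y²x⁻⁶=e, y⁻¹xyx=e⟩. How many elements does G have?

Enumerate words in the generators, reducing via the relations: the distinct elements are
  {e, x, y, xy, x², x³, x⁴, x⁵, x⁶, x⁷, x⁸, x⁹, x²y, x³y, x¹¹, x¹⁰, x⁴y, x⁵y, y⁻¹, xy⁻¹, x²y⁻¹, x³y⁻¹, x⁴y⁻¹, x⁵y⁻¹}.
No further products give new elements, so |G| = 24.

Answer: 24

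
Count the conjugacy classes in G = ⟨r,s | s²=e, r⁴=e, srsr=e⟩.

The conjugacy classes (representative and size) are:
  [e] (size 1), [r] (size 2), [r²] (size 1), [r²s] (size 2), [r³s] (size 2).
Class equation: 1 + 2 + 1 + 2 + 2 = 8 = |G|. So G has 5 conjugacy classes.

Answer: 5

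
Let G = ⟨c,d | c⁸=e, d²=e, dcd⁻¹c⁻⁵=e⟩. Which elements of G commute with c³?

⟨c³⟩ ⊆ C_G(c³) since powers of c³ commute with c³; so |C_G(c³)| ≥ |⟨c³⟩| = 8.
By orbit–stabilizer, |C_G(c³)| = |G| / |conj. class of c³| = 16 / 2 = 8.
The 8 elements commuting with c³ are {e, c, c², c³, c⁴, c⁵, c⁶, c⁷}.

Answer: {e, c, c², c³, c⁴, c⁵, c⁶, c⁷}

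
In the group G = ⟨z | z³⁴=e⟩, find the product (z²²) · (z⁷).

Compute (z²²) · (z⁷) by multiplying left to right and reducing via the relations at each step:
  (z²²) · z⁷ = z²⁹

Answer: z²⁹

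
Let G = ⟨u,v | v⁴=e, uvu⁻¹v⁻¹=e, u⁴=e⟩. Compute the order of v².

Compute successive powers until reaching e:
  (v²)¹ = v², (v²)² = e.
The smallest positive k with (v²)ᵏ = e is 2.

Answer: 2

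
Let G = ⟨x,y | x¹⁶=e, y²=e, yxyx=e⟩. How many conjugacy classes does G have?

The conjugacy classes (representative and size) are:
  [e] (size 1), [x¹⁵] (size 2), [x²] (size 2), [x³] (size 2), [x¹²] (size 2), [x⁵] (size 2), [x⁶] (size 2), [x⁷] (size 2), [x⁸] (size 1), [x²y] (size 8), [x¹⁵y] (size 8).
Class equation: 1 + 2 + 2 + 2 + 2 + 2 + 2 + 2 + 1 + 8 + 8 = 32 = |G|. So G has 11 conjugacy classes.

Answer: 11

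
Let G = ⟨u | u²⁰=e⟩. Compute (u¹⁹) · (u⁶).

Compute (u¹⁹) · (u⁶) by multiplying left to right and reducing via the relations at each step:
  (u¹⁹) · u⁶ = u⁵

Answer: u⁵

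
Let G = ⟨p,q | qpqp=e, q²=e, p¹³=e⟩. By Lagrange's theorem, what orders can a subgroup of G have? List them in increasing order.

|G| = 26 = 2 · 13. By Lagrange's theorem the order of any subgroup divides 26; the divisors of 26 are 1, 2, 13, 26.

Answer: 1, 2, 13, 26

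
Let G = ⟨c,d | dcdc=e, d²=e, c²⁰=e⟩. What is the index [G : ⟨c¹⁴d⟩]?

First find ord(c¹⁴d) by computing successive powers:
  (c¹⁴d)¹ = c¹⁴d, (c¹⁴d)² = e.
So |⟨c¹⁴d⟩| = ord(c¹⁴d) = 2. With |G| = 40, by Lagrange [G : ⟨c¹⁴d⟩] = 40/2 = 20.

Answer: 20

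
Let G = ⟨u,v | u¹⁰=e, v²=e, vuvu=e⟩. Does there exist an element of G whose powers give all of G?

Every cyclic group is abelian. But u·v = uv while v·u = u⁹v, so u·v ≠ v·u and G is not abelian. Hence G is not cyclic.

Answer: No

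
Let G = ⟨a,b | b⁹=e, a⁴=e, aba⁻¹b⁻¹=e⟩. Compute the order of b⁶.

Compute successive powers until reaching e:
  (b⁶)¹ = b⁶, (b⁶)² = b³, (b⁶)³ = e.
The smallest positive k with (b⁶)ᵏ = e is 3.

Answer: 3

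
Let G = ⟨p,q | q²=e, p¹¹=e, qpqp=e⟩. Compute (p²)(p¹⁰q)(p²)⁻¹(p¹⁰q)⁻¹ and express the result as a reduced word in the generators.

[(p²), (p¹⁰q)] = (p²)·(p¹⁰q)·(p²)⁻¹·(p¹⁰q)⁻¹.
  (p²) · (p¹⁰q) = pq
  (pq) · (p⁹) = p³q
  (p³q) · (p¹⁰q) = p⁴

Answer: p⁴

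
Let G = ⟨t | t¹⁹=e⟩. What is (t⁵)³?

Compute successive powers of (t⁵), reducing at each step:
  (t⁵)²: (t⁵) · t⁵ = t¹⁰
  (t⁵)³: (t¹⁰) · t⁵ = t¹⁵

Answer: t¹⁵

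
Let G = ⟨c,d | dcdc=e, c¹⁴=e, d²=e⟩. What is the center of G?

An element z ∈ Z(G) iff z commutes with every generator.
For example c⁷ is central: (c⁷)·c = c⁸ = c·(c⁷); (c⁷)·d = c⁷d = d·(c⁷).
Whereas c ∉ Z(G) since c·d = cd ≠ c¹³d = d·c.
Checking each of the 28 elements this way gives Z(G) = {e, c⁷}, of order 2.

Answer: {e, c⁷}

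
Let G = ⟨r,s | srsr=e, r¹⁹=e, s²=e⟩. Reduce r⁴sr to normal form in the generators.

Multiply left to right, reducing at each step:
  (r⁴) · s = r⁴s
  (r⁴s) · r = r³s

Answer: r³s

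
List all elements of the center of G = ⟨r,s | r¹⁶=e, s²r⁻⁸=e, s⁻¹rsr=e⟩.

An element z ∈ Z(G) iff z commutes with every generator.
For example r⁸ is central: (r⁸)·r = r⁹ = r·(r⁸); (r⁸)·s = s⁻¹ = s·(r⁸).
Whereas r ∉ Z(G) since r·s = rs ≠ r⁷s⁻¹ = s·r.
Checking each of the 32 elements this way gives Z(G) = {e, r⁸}, of order 2.

Answer: {e, r⁸}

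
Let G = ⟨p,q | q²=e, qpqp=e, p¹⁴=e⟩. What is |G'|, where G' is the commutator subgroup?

G' = [G, G] is generated by all commutators. The generator-pair commutators are: [p, q] = p².
The subgroup they normally generate is {e, p², p⁴, p⁶, p⁸, p¹⁰, p¹²}, of order 7.
Check: |G/G'| = 28/7 = 4 is the order of the abelianisation.

Answer: 7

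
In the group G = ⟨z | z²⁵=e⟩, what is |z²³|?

Compute successive powers until reaching e:
  (z²³)¹ = z²³, (z²³)² = z²¹, (z²³)³ = z¹⁹, (z²³)⁴ = z¹⁷, (z²³)⁵ = z¹⁵, (z²³)⁶ = z¹³, (z²³)⁷ = z¹¹, (z²³)⁸ = z⁹, (z²³)⁹ = z⁷, (z²³)¹⁰ = z⁵, (z²³)¹¹ = z³, (z²³)¹² = z, (z²³)¹³ = z²⁴, (z²³)¹⁴ = z²², (z²³)¹⁵ = z²⁰, (z²³)¹⁶ = z¹⁸, (z²³)¹⁷ = z¹⁶, (z²³)¹⁸ = z¹⁴, (z²³)¹⁹ = z¹², (z²³)²⁰ = z¹⁰, (z²³)²¹ = z⁸, (z²³)²² = z⁶, (z²³)²³ = z⁴, (z²³)²⁴ = z², (z²³)²⁵ = e.
The smallest positive k with (z²³)ᵏ = e is 25.

Answer: 25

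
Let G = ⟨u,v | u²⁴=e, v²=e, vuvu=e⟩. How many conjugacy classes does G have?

The conjugacy classes (representative and size) are:
  [e] (size 1), [u²³] (size 2), [u²] (size 2), [u³] (size 2), [u²⁰] (size 2), [u¹⁹] (size 2), [u⁶] (size 2), [u⁷] (size 2), [u⁸] (size 2), [u⁹] (size 2), [u¹⁴] (size 2), [u¹¹] (size 2), [u¹²] (size 1), [u⁴v] (size 12), [u⁵v] (size 12).
Class equation: 1 + 2 + 2 + 2 + 2 + 2 + 2 + 2 + 2 + 2 + 2 + 2 + 1 + 12 + 12 = 48 = |G|. So G has 15 conjugacy classes.

Answer: 15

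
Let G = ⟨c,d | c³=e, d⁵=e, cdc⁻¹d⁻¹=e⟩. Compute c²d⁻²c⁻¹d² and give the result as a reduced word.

Multiply left to right, reducing at each step:
  (c²) · d⁻² = c²d³
  (c²d³) · c⁻¹ = cd³
  (cd³) · d² = c

Answer: c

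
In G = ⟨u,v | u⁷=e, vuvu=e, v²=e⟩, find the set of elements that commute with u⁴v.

⟨u⁴v⟩ ⊆ C_G(u⁴v) since powers of u⁴v commute with u⁴v; so |C_G(u⁴v)| ≥ |⟨u⁴v⟩| = 2.
By orbit–stabilizer, |C_G(u⁴v)| = |G| / |conj. class of u⁴v| = 14 / 7 = 2.
The 2 elements commuting with u⁴v are {e, u⁴v}.

Answer: {e, u⁴v}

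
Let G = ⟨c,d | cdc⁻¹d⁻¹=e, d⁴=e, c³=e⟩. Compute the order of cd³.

Compute successive powers until reaching e:
  (cd³)¹ = cd³, (cd³)² = c²d², (cd³)³ = d, (cd³)⁴ = c, (cd³)⁵ = c²d³, (cd³)⁶ = d², (cd³)⁷ = cd, (cd³)⁸ = c², (cd³)⁹ = d³, (cd³)¹⁰ = cd², (cd³)¹¹ = c²d, (cd³)¹² = e.
The smallest positive k with (cd³)ᵏ = e is 12.

Answer: 12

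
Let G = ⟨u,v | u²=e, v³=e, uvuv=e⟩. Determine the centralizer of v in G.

⟨v⟩ ⊆ C_G(v) since powers of v commute with v; so |C_G(v)| ≥ |⟨v⟩| = 3.
By orbit–stabilizer, |C_G(v)| = |G| / |conj. class of v| = 6 / 2 = 3.
The 3 elements commuting with v are {e, v, v²}.

Answer: {e, v, v²}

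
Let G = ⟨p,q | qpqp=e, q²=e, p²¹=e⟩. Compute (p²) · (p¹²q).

Compute (p²) · (p¹²q) by multiplying left to right and reducing via the relations at each step:
  (p²) · p¹² = p¹⁴
  (p¹⁴) · q = p¹⁴q

Answer: p¹⁴q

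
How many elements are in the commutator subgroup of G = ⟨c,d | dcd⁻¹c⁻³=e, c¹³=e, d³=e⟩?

G' = [G, G] is generated by all commutators. The generator-pair commutators are: [c, d] = c¹¹.
The subgroup they normally generate is {e, c, c², c³, c⁴, c⁵, c⁶, c⁷, c⁸, c⁹, c¹⁰, c¹¹, c¹²}, of order 13.
Check: |G/G'| = 39/13 = 3 is the order of the abelianisation.

Answer: 13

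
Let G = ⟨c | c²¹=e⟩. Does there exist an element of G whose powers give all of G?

|G| = 21. The element c has order 21 (its powers give 21 distinct elements), so ⟨c⟩ = G and G is cyclic.

Answer: Yes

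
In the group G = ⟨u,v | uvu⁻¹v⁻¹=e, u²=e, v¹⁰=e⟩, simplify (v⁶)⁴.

Compute successive powers of (v⁶), reducing at each step:
  (v⁶)²: (v⁶) · v⁶ = v²
  (v⁶)³: (v²) · v⁶ = v⁸
  (v⁶)⁴: (v⁸) · v⁶ = v⁴

Answer: v⁴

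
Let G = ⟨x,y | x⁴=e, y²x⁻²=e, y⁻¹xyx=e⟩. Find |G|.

Enumerate words in the generators, reducing via the relations: the distinct elements are
  {e, x, y, xy, x², x³, y⁻¹, xy⁻¹}.
No further products give new elements, so |G| = 8.

Answer: 8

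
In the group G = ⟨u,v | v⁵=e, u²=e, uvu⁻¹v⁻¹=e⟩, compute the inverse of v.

The order of v is 5 (smallest k with vᵏ = e), so v⁻¹ = v⁴ = v⁴.
Check: v · (v⁴) → v · v⁴ = e, giving e as required.

Answer: v⁴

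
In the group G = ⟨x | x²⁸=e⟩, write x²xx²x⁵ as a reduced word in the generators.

Multiply left to right, reducing at each step:
  (x²) · x = x³
  (x³) · x² = x⁵
  (x⁵) · x⁵ = x¹⁰

Answer: x¹⁰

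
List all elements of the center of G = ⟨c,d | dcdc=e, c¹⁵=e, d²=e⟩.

An element z ∈ Z(G) iff z commutes with every generator.
For example e is central: e·c = c = c·e; e·d = d = d·e.
Whereas c ∉ Z(G) since c·d = cd ≠ c¹⁴d = d·c.
Checking each of the 30 elements this way gives Z(G) = {e}, of order 1.

Answer: {e}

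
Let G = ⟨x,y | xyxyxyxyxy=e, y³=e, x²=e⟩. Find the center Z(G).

An element z ∈ Z(G) iff z commutes with every generator.
For example e is central: e·x = x = x·e; e·y = y = y·e.
Whereas x ∉ Z(G) since x·y = xy ≠ yx = y·x.
Checking each of the 60 elements this way gives Z(G) = {e}, of order 1.

Answer: {e}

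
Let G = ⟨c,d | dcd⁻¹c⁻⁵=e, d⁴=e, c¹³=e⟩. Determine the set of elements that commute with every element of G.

An element z ∈ Z(G) iff z commutes with every generator.
For example e is central: e·c = c = c·e; e·d = d = d·e.
Whereas c ∉ Z(G) since c·d = cd ≠ c⁵d = d·c.
Checking each of the 52 elements this way gives Z(G) = {e}, of order 1.

Answer: {e}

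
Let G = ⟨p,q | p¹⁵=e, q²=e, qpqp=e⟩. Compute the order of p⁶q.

Compute successive powers until reaching e:
  (p⁶q)¹ = p⁶q, (p⁶q)² = e.
The smallest positive k with (p⁶q)ᵏ = e is 2.

Answer: 2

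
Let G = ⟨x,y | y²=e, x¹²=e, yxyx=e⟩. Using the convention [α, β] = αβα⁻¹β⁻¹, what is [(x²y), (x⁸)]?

[(x²y), (x⁸)] = (x²y)·(x⁸)·(x²y)⁻¹·(x⁸)⁻¹.
  (x²y) · (x⁸) = x⁶y
  (x⁶y) · (x²y) = x⁴
  (x⁴) · (x⁴) = x⁸

Answer: x⁸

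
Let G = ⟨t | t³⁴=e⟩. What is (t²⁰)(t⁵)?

Compute (t²⁰) · (t⁵) by multiplying left to right and reducing via the relations at each step:
  (t²⁰) · t⁵ = t²⁵

Answer: t²⁵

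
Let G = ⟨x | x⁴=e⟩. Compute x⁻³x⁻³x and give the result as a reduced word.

Multiply left to right, reducing at each step:
  x · x⁻³ = x²
  (x²) · x = x³

Answer: x³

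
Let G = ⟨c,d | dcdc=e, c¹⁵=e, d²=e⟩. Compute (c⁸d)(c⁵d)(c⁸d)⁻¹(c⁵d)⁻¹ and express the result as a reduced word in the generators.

[(c⁸d), (c⁵d)] = (c⁸d)·(c⁵d)·(c⁸d)⁻¹·(c⁵d)⁻¹.
  (c⁸d) · (c⁵d) = c³
  (c³) · (c⁸d) = c¹¹d
  (c¹¹d) · (c⁵d) = c⁶

Answer: c⁶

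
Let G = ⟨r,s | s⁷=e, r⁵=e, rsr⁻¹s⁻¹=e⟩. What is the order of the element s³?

Compute successive powers until reaching e:
  (s³)¹ = s³, (s³)² = s⁶, (s³)³ = s², (s³)⁴ = s⁵, (s³)⁵ = s, (s³)⁶ = s⁴, (s³)⁷ = e.
The smallest positive k with (s³)ᵏ = e is 7.

Answer: 7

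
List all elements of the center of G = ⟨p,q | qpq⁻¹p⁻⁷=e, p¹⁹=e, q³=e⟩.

An element z ∈ Z(G) iff z commutes with every generator.
For example e is central: e·p = p = p·e; e·q = q = q·e.
Whereas p ∉ Z(G) since p·q = pq ≠ p⁷q = q·p.
Checking each of the 57 elements this way gives Z(G) = {e}, of order 1.

Answer: {e}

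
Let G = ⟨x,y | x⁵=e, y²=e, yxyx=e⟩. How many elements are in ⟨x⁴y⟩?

|⟨x⁴y⟩| equals the order of x⁴y. Compute successive powers until reaching e:
  (x⁴y)¹ = x⁴y, (x⁴y)² = e.
The smallest positive k with (x⁴y)ᵏ = e is 2, so |⟨x⁴y⟩| = 2.

Answer: 2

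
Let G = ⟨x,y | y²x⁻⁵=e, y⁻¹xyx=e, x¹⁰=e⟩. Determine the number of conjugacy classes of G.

The conjugacy classes (representative and size) are:
  [e] (size 1), [x] (size 2), [x⁸] (size 2), [x⁷] (size 2), [x⁴] (size 2), [x⁵] (size 1), [x⁴y] (size 5), [x²y⁻¹] (size 5).
Class equation: 1 + 2 + 2 + 2 + 2 + 1 + 5 + 5 = 20 = |G|. So G has 8 conjugacy classes.

Answer: 8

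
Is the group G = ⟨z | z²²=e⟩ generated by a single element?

|G| = 22. The element z has order 22 (its powers give 22 distinct elements), so ⟨z⟩ = G and G is cyclic.

Answer: Yes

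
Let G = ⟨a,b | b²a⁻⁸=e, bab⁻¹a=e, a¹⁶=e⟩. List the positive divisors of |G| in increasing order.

|G| = 32 = 2⁵. By Lagrange's theorem the order of any subgroup divides 32; the divisors of 32 are 1, 2, 4, 8, 16, 32.

Answer: 1, 2, 4, 8, 16, 32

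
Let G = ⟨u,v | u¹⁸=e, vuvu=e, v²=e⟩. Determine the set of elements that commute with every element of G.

An element z ∈ Z(G) iff z commutes with every generator.
For example u⁹ is central: (u⁹)·u = u¹⁰ = u·(u⁹); (u⁹)·v = u⁹v = v·(u⁹).
Whereas u ∉ Z(G) since u·v = uv ≠ u¹⁷v = v·u.
Checking each of the 36 elements this way gives Z(G) = {e, u⁹}, of order 2.

Answer: {e, u⁹}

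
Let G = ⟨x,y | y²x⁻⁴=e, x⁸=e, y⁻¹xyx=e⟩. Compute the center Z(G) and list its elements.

An element z ∈ Z(G) iff z commutes with every generator.
For example x⁴ is central: (x⁴)·x = x⁵ = x·(x⁴); (x⁴)·y = y⁻¹ = y·(x⁴).
Whereas x ∉ Z(G) since x·y = xy ≠ x³y⁻¹ = y·x.
Checking each of the 16 elements this way gives Z(G) = {e, x⁴}, of order 2.

Answer: {e, x⁴}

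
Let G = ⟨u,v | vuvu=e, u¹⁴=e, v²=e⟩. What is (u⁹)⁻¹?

The order of (u⁹) is 14 (smallest k with (u⁹)ᵏ = e), so (u⁹)⁻¹ = (u⁹)¹³ = u⁵.
Check: (u⁹) · (u⁵) → (u⁹) · u⁵ = e, giving e as required.

Answer: u⁵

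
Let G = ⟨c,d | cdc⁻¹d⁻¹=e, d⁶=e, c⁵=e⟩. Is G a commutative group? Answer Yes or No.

Each pair of generators commutes: c·d = cd = d·c. Since the generators pairwise commute, every element of G commutes with every other, so G is abelian.

Answer: Yes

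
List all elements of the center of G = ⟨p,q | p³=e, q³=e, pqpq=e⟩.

An element z ∈ Z(G) iff z commutes with every generator.
For example e is central: e·p = p = p·e; e·q = q = q·e.
Whereas p ∉ Z(G) since p·q = pq ≠ p²q² = q·p.
Checking each of the 12 elements this way gives Z(G) = {e}, of order 1.

Answer: {e}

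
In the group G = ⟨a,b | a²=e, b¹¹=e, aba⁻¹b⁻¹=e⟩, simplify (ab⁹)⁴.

Compute successive powers of (ab⁹), reducing at each step:
  (ab⁹)²: (ab⁹) · a = b⁹;   (b⁹) · b⁹ = b⁷
  (ab⁹)³: (b⁷) · a = ab⁷;   (ab⁷) · b⁹ = ab⁵
  (ab⁹)⁴: (ab⁵) · a = b⁵;   (b⁵) · b⁹ = b³

Answer: b³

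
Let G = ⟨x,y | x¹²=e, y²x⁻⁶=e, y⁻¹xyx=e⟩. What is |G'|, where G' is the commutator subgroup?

G' = [G, G] is generated by all commutators. The generator-pair commutators are: [x, y] = x².
The subgroup they normally generate is {e, x², x⁴, x⁶, x⁸, x¹⁰}, of order 6.
Check: |G/G'| = 24/6 = 4 is the order of the abelianisation.

Answer: 6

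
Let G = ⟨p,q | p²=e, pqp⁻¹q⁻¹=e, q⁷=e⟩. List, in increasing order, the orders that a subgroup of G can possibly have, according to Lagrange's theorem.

|G| = 14 = 2 · 7. By Lagrange's theorem the order of any subgroup divides 14; the divisors of 14 are 1, 2, 7, 14.

Answer: 1, 2, 7, 14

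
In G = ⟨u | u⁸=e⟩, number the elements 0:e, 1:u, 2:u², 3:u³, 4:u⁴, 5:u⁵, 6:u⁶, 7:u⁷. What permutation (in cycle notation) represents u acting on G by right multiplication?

(0 1 2 3 4 5 6 7)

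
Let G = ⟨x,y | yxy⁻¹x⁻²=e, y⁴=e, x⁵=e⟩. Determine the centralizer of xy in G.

⟨xy⟩ ⊆ C_G(xy) since powers of xy commute with xy; so |C_G(xy)| ≥ |⟨xy⟩| = 4.
By orbit–stabilizer, |C_G(xy)| = |G| / |conj. class of xy| = 20 / 5 = 4.
The 4 elements commuting with xy are {e, xy, x²y³, x³y²}.

Answer: {e, xy, x²y³, x³y²}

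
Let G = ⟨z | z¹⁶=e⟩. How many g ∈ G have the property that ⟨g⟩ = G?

G is cyclic of order 16. An element generates G iff its order is 16, and a cyclic group of order 16 has exactly φ(16) = 8 such elements.

Answer: 8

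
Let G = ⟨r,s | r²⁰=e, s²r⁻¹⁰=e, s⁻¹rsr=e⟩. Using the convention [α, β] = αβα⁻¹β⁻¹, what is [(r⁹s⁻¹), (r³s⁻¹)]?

[(r⁹s⁻¹), (r³s⁻¹)] = (r⁹s⁻¹)·(r³s⁻¹)·(r⁹s⁻¹)⁻¹·(r³s⁻¹)⁻¹.
  (r⁹s⁻¹) · (r³s⁻¹) = r¹⁶
  (r¹⁶) · (r⁹s) = r⁵s
  (r⁵s) · (r³s) = r¹²

Answer: r¹²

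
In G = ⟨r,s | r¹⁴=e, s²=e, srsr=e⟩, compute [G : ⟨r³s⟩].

First find ord(r³s) by computing successive powers:
  (r³s)¹ = r³s, (r³s)² = e.
So |⟨r³s⟩| = ord(r³s) = 2. With |G| = 28, by Lagrange [G : ⟨r³s⟩] = 28/2 = 14.

Answer: 14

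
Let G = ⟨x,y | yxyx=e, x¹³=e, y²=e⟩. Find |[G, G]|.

G' = [G, G] is generated by all commutators. The generator-pair commutators are: [x, y] = x².
The subgroup they normally generate is {e, x, x², x³, x⁴, x⁵, x⁶, x⁷, x⁸, x⁹, x¹⁰, x¹¹, x¹²}, of order 13.
Check: |G/G'| = 26/13 = 2 is the order of the abelianisation.

Answer: 13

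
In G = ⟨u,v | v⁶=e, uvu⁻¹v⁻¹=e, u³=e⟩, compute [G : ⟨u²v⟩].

First find ord(u²v) by computing successive powers:
  (u²v)¹ = u²v, (u²v)² = uv², (u²v)³ = v³, (u²v)⁴ = u²v⁴, (u²v)⁵ = uv⁵, (u²v)⁶ = e.
So |⟨u²v⟩| = ord(u²v) = 6. With |G| = 18, by Lagrange [G : ⟨u²v⟩] = 18/6 = 3.

Answer: 3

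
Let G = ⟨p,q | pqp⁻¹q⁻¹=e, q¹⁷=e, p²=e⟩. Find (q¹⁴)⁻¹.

The order of (q¹⁴) is 17 (smallest k with (q¹⁴)ᵏ = e), so (q¹⁴)⁻¹ = (q¹⁴)¹⁶ = q³.
Check: (q¹⁴) · (q³) → (q¹⁴) · q³ = e, giving e as required.

Answer: q³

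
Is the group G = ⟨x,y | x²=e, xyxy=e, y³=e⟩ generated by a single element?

Every cyclic group is abelian. But x·y = xy while y·x = xy², so x·y ≠ y·x and G is not abelian. Hence G is not cyclic.

Answer: No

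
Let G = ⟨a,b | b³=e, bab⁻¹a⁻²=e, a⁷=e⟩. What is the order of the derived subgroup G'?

G' = [G, G] is generated by all commutators. The generator-pair commutators are: [a, b] = a⁶.
The subgroup they normally generate is {e, a, a², a³, a⁴, a⁵, a⁶}, of order 7.
Check: |G/G'| = 21/7 = 3 is the order of the abelianisation.

Answer: 7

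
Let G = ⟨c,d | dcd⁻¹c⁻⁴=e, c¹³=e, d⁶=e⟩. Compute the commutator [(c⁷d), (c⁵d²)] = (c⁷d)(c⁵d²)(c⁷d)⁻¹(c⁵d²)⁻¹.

[(c⁷d), (c⁵d²)] = (c⁷d)·(c⁵d²)·(c⁷d)⁻¹·(c⁵d²)⁻¹.
  (c⁷d) · (c⁵d²) = cd³
  (cd³) · (c⁸d⁵) = c⁶d²
  (c⁶d²) · (c⁷d⁴) = c

Answer: c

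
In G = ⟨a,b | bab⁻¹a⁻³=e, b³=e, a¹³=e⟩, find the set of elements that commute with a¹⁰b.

⟨a¹⁰b⟩ ⊆ C_G(a¹⁰b) since powers of a¹⁰b commute with a¹⁰b; so |C_G(a¹⁰b)| ≥ |⟨a¹⁰b⟩| = 3.
By orbit–stabilizer, |C_G(a¹⁰b)| = |G| / |conj. class of a¹⁰b| = 39 / 13 = 3.
The 3 elements commuting with a¹⁰b are {e, ab², a¹⁰b}.

Answer: {e, ab², a¹⁰b}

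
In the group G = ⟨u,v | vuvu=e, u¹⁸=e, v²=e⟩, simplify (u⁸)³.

Compute successive powers of (u⁸), reducing at each step:
  (u⁸)²: (u⁸) · u⁸ = u¹⁶
  (u⁸)³: (u¹⁶) · u⁸ = u⁶

Answer: u⁶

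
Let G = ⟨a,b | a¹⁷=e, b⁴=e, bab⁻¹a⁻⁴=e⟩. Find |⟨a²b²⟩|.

|⟨a²b²⟩| equals the order of a²b². Compute successive powers until reaching e:
  (a²b²)¹ = a²b², (a²b²)² = e.
The smallest positive k with (a²b²)ᵏ = e is 2, so |⟨a²b²⟩| = 2.

Answer: 2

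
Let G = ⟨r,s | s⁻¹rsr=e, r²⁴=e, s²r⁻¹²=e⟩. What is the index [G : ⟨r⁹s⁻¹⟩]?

First find ord(r⁹s⁻¹) by computing successive powers:
  (r⁹s⁻¹)¹ = r⁹s⁻¹, (r⁹s⁻¹)² = r¹², (r⁹s⁻¹)³ = r⁹s, (r⁹s⁻¹)⁴ = e.
So |⟨r⁹s⁻¹⟩| = ord(r⁹s⁻¹) = 4. With |G| = 48, by Lagrange [G : ⟨r⁹s⁻¹⟩] = 48/4 = 12.

Answer: 12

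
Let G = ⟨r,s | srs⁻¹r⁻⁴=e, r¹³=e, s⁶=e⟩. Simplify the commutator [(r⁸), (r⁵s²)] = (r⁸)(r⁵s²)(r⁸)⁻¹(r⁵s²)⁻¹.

[(r⁸), (r⁵s²)] = (r⁸)·(r⁵s²)·(r⁸)⁻¹·(r⁵s²)⁻¹.
  (r⁸) · (r⁵s²) = s²
  (s²) · (r⁵) = r²s²
  (r²s²) · (r⁷s⁴) = r¹⁰

Answer: r¹⁰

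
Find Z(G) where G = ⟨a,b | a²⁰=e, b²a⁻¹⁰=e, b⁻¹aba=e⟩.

An element z ∈ Z(G) iff z commutes with every generator.
For example a¹⁰ is central: (a¹⁰)·a = a¹¹ = a·(a¹⁰); (a¹⁰)·b = b⁻¹ = b·(a¹⁰).
Whereas a ∉ Z(G) since a·b = ab ≠ a⁹b⁻¹ = b·a.
Checking each of the 40 elements this way gives Z(G) = {e, a¹⁰}, of order 2.

Answer: {e, a¹⁰}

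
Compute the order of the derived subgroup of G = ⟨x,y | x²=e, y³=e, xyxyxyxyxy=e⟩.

G' = [G, G] is generated by all commutators. The generator-pair commutators are: [x, y] = xyxy².
The subgroup they normally generate is {e, x, y, y², xy, xyx, xyxy, xyxyx, y²xy²x, y²xy², y²x, xy², yx, yxy, yxyx, xy²xy²x, xy²xy², xy²x, y²xy, y²xyx, y²xyxy, yxy²xy², yxy²x, yxy², xyxy², xy²xy, xy²xyx, xy²xyxy, xyxy²xy², xyxy²x, y²xy²xy, xyxy²xy, xyxy²xyx, xyxy²xyxy, y²xy²xyxy², y²xy²xyx, y²xy²xyxy, y²xyxy²xy², y²xyxy²x, y²xyxy², yxyxy², yxy²xy, yxy²xyx, yxy²xyxy, yxyxy²xy², yxyxy²x, yxyxy²xy, xy²xyxy²xy², xy²xyxy²x, xy²xyxy², y²xyxy²xy, y²xyxy²xyx, yxy²xyxy²x, yxy²xyxy², xy²xyxy²xy, xy²xyxy²xyx, xyxy²xyxy²x, xyxy²xyxy², xyxy²xyxy²xy, yxy²xyxy²xy}, of order 60.
Check: |G/G'| = 60/60 = 1 is the order of the abelianisation.

Answer: 60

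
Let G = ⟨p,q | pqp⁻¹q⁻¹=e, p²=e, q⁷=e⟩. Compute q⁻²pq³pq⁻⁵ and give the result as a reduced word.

Multiply left to right, reducing at each step:
  (q⁵) · p = pq⁵
  (pq⁵) · q³ = pq
  (pq) · p = q
  q · q⁻⁵ = q³

Answer: q³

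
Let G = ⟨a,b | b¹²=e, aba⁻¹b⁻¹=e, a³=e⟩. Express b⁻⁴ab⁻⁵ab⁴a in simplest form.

Multiply left to right, reducing at each step:
  (b⁸) · a = ab⁸
  (ab⁸) · b⁻⁵ = ab³
  (ab³) · a = a²b³
  (a²b³) · b⁴ = a²b⁷
  (a²b⁷) · a = b⁷

Answer: b⁷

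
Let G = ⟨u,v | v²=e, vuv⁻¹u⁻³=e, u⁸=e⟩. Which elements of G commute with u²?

⟨u²⟩ ⊆ C_G(u²) since powers of u² commute with u²; so |C_G(u²)| ≥ |⟨u²⟩| = 4.
By orbit–stabilizer, |C_G(u²)| = |G| / |conj. class of u²| = 16 / 2 = 8.
The 8 elements commuting with u² are {e, u, u², u³, u⁴, u⁵, u⁶, u⁷}.

Answer: {e, u, u², u³, u⁴, u⁵, u⁶, u⁷}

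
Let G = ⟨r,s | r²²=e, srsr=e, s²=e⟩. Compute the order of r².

Compute successive powers until reaching e:
  (r²)¹ = r², (r²)² = r⁴, (r²)³ = r⁶, (r²)⁴ = r⁸, (r²)⁵ = r¹⁰, (r²)⁶ = r¹², (r²)⁷ = r¹⁴, (r²)⁸ = r¹⁶, (r²)⁹ = r¹⁸, (r²)¹⁰ = r²⁰, (r²)¹¹ = e.
The smallest positive k with (r²)ᵏ = e is 11.

Answer: 11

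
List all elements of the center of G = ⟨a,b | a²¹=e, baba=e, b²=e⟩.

An element z ∈ Z(G) iff z commutes with every generator.
For example e is central: e·a = a = a·e; e·b = b = b·e.
Whereas a ∉ Z(G) since a·b = ab ≠ a²⁰b = b·a.
Checking each of the 42 elements this way gives Z(G) = {e}, of order 1.

Answer: {e}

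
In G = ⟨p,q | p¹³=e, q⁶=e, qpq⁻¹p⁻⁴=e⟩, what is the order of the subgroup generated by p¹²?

|⟨p¹²⟩| equals the order of p¹². Compute successive powers until reaching e:
  (p¹²)¹ = p¹², (p¹²)² = p¹¹, (p¹²)³ = p¹⁰, (p¹²)⁴ = p⁹, (p¹²)⁵ = p⁸, (p¹²)⁶ = p⁷, (p¹²)⁷ = p⁶, (p¹²)⁸ = p⁵, (p¹²)⁹ = p⁴, (p¹²)¹⁰ = p³, (p¹²)¹¹ = p², (p¹²)¹² = p, (p¹²)¹³ = e.
The smallest positive k with (p¹²)ᵏ = e is 13, so |⟨p¹²⟩| = 13.

Answer: 13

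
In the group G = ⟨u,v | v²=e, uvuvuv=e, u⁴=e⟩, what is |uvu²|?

Compute successive powers until reaching e:
  (uvu²)¹ = uvu², (uvu²)² = u²vu³, (uvu²)³ = e.
The smallest positive k with (uvu²)ᵏ = e is 3.

Answer: 3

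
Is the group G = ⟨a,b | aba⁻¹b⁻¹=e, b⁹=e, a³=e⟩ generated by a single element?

|G| = 27, but the maximum element order in G is 9 < 27. No single element generates all of G, so G is not cyclic.

Answer: No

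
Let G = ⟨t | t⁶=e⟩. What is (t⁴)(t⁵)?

Compute (t⁴) · (t⁵) by multiplying left to right and reducing via the relations at each step:
  (t⁴) · t⁵ = t³

Answer: t³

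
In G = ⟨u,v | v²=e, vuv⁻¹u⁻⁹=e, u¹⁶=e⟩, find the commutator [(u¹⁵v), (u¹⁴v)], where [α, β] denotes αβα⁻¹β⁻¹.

[(u¹⁵v), (u¹⁴v)] = (u¹⁵v)·(u¹⁴v)·(u¹⁵v)⁻¹·(u¹⁴v)⁻¹.
  (u¹⁵v) · (u¹⁴v) = u¹³
  (u¹³) · (u⁹v) = u⁶v
  (u⁶v) · (u²v) = u⁸

Answer: u⁸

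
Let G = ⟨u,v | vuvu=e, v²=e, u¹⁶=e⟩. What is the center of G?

An element z ∈ Z(G) iff z commutes with every generator.
For example u⁸ is central: (u⁸)·u = u⁹ = u·(u⁸); (u⁸)·v = u⁸v = v·(u⁸).
Whereas u ∉ Z(G) since u·v = uv ≠ u¹⁵v = v·u.
Checking each of the 32 elements this way gives Z(G) = {e, u⁸}, of order 2.

Answer: {e, u⁸}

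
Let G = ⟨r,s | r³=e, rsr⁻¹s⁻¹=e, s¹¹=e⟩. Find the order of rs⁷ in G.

Compute successive powers until reaching e:
  (rs⁷)¹ = rs⁷, (rs⁷)² = r²s³, (rs⁷)³ = s¹⁰, (rs⁷)⁴ = rs⁶, (rs⁷)⁵ = r²s², (rs⁷)⁶ = s⁹, (rs⁷)⁷ = rs⁵, (rs⁷)⁸ = r²s, (rs⁷)⁹ = s⁸, (rs⁷)¹⁰ = rs⁴, (rs⁷)¹¹ = r², (rs⁷)¹² = s⁷, (rs⁷)¹³ = rs³, (rs⁷)¹⁴ = r²s¹⁰, (rs⁷)¹⁵ = s⁶, (rs⁷)¹⁶ = rs², (rs⁷)¹⁷ = r²s⁹, (rs⁷)¹⁸ = s⁵, (rs⁷)¹⁹ = rs, (rs⁷)²⁰ = r²s⁸, (rs⁷)²¹ = s⁴, (rs⁷)²² = r, (rs⁷)²³ = r²s⁷, (rs⁷)²⁴ = s³, (rs⁷)²⁵ = rs¹⁰, (rs⁷)²⁶ = r²s⁶, (rs⁷)²⁷ = s², (rs⁷)²⁸ = rs⁹, (rs⁷)²⁹ = r²s⁵, (rs⁷)³⁰ = s, (rs⁷)³¹ = rs⁸, (rs⁷)³² = r²s⁴, (rs⁷)³³ = e.
The smallest positive k with (rs⁷)ᵏ = e is 33.

Answer: 33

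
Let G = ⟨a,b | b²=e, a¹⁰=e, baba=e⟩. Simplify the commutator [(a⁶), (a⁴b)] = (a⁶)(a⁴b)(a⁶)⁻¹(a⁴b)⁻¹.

[(a⁶), (a⁴b)] = (a⁶)·(a⁴b)·(a⁶)⁻¹·(a⁴b)⁻¹.
  (a⁶) · (a⁴b) = b
  b · (a⁴) = a⁶b
  (a⁶b) · (a⁴b) = a²

Answer: a²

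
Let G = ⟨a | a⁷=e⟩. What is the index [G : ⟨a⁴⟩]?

First find ord(a⁴) by computing successive powers:
  (a⁴)¹ = a⁴, (a⁴)² = a, (a⁴)³ = a⁵, (a⁴)⁴ = a², (a⁴)⁵ = a⁶, (a⁴)⁶ = a³, (a⁴)⁷ = e.
So |⟨a⁴⟩| = ord(a⁴) = 7. With |G| = 7, by Lagrange [G : ⟨a⁴⟩] = 7/7 = 1.

Answer: 1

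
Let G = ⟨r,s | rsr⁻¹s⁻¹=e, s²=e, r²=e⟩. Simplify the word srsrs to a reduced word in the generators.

Multiply left to right, reducing at each step:
  s · r = rs
  (rs) · s = r
  r · r = e
  e · s = s

Answer: s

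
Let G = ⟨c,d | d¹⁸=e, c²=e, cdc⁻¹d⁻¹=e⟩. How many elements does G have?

Enumerate words in the generators, reducing via the relations: the distinct elements are
  {c, d, e, cd, d², d³, d⁴, d⁵, d⁶, d⁷, d⁸, d⁹, cd², cd³, cd⁴, cd⁵, cd⁶, cd⁷, cd⁸, cd⁹, d¹², d¹³, d¹¹, d¹⁰, d¹⁴, d¹⁵, d¹⁶, d¹⁷, cd¹², cd¹³, cd¹¹, cd¹⁰, cd¹⁴, cd¹⁵, cd¹⁶, cd¹⁷}.
No further products give new elements, so |G| = 36.

Answer: 36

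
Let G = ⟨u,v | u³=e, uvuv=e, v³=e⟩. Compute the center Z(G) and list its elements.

An element z ∈ Z(G) iff z commutes with every generator.
For example e is central: e·u = u = u·e; e·v = v = v·e.
Whereas u ∉ Z(G) since u·v = uv ≠ u²v² = v·u.
Checking each of the 12 elements this way gives Z(G) = {e}, of order 1.

Answer: {e}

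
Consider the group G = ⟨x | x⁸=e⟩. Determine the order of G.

G is generated by a single element, so G is cyclic. The relator gives x⁸ = e and no smaller power is forced to be e, so the 8 powers {e, x, x², x³, x⁴, x⁵, x⁶, x⁷} are distinct. Hence |G| = 8.

Answer: 8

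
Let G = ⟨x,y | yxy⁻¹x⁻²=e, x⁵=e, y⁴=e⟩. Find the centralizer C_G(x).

⟨x⟩ ⊆ C_G(x) since powers of x commute with x; so |C_G(x)| ≥ |⟨x⟩| = 5.
By orbit–stabilizer, |C_G(x)| = |G| / |conj. class of x| = 20 / 4 = 5.
The 5 elements commuting with x are {e, x, x², x³, x⁴}.

Answer: {e, x, x², x³, x⁴}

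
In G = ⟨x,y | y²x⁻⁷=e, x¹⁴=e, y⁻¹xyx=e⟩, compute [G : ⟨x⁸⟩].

First find ord(x⁸) by computing successive powers:
  (x⁸)¹ = x⁸, (x⁸)² = x², (x⁸)³ = x¹⁰, (x⁸)⁴ = x⁴, (x⁸)⁵ = x¹², (x⁸)⁶ = x⁶, (x⁸)⁷ = e.
So |⟨x⁸⟩| = ord(x⁸) = 7. With |G| = 28, by Lagrange [G : ⟨x⁸⟩] = 28/7 = 4.

Answer: 4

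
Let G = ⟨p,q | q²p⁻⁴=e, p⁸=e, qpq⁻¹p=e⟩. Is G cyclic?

Every cyclic group is abelian. But p·q = pq while q·p = p³q⁻¹, so p·q ≠ q·p and G is not abelian. Hence G is not cyclic.

Answer: No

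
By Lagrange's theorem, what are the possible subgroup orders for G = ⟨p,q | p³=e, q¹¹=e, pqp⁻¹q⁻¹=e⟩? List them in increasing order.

|G| = 33 = 3 · 11. By Lagrange's theorem the order of any subgroup divides 33; the divisors of 33 are 1, 3, 11, 33.

Answer: 1, 3, 11, 33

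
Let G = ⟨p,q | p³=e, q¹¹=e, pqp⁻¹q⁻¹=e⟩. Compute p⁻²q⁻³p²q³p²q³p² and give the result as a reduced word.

Multiply left to right, reducing at each step:
  p · q⁻³ = pq⁸
  (pq⁸) · p² = q⁸
  (q⁸) · q³ = e
  e · p² = p²
  (p²) · q³ = p²q³
  (p²q³) · p² = pq³

Answer: pq³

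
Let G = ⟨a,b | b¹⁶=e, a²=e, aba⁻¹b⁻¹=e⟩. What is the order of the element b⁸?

Compute successive powers until reaching e:
  (b⁸)¹ = b⁸, (b⁸)² = e.
The smallest positive k with (b⁸)ᵏ = e is 2.

Answer: 2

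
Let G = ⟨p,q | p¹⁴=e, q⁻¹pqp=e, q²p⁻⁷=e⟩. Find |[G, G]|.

G' = [G, G] is generated by all commutators. The generator-pair commutators are: [p, q] = p².
The subgroup they normally generate is {e, p², p⁴, p⁶, p⁸, p¹⁰, p¹²}, of order 7.
Check: |G/G'| = 28/7 = 4 is the order of the abelianisation.

Answer: 7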